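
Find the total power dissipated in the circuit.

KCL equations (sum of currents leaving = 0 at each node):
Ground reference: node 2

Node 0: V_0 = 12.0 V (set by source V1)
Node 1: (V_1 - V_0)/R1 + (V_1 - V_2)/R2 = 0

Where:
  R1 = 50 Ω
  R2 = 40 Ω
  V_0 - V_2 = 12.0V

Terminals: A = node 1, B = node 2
Nodal analysis, taking node 2 as the 0 V reference.
Source V1 fixes V_0 = 12 V.
KCL at each unknown node (sum of currents leaving = 0; resistances in Ω):
  Node 1: (V_1 - 12)/50 + (V_1 - 0)/40 = 0
Collecting terms: 0.045 × V_1 = 0.24  =>  V_1 = 5.333 V
Power in each resistor, P = (ΔV)²/R:
  P_R1 = (12 - 5.333)²/50 = 0.8889 W
  P_R2 = (5.333 - 0)²/40 = 0.7111 W
P_total = P_R1 + P_R2 = 1.6 W

Final answer: 1.6 W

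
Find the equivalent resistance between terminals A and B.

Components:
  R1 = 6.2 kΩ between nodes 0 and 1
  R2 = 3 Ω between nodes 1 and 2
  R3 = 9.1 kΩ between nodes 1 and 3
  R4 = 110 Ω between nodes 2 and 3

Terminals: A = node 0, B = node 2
Reduce the network between node 0 (A) and node 2 (B) by series/parallel combination:
  Rs1 = R3 + R4 (series, joined only at node 3) = 9100 + 110 = 9210 Ω
  Rp1 = R2 ‖ Rs1 (parallel, both between nodes 1 and 2) = 1/(1/3 + 1/9210) = 2.999 Ω
  Rs2 = R1 + Rp1 (series, joined only at node 1) = 6200 + 2.999 = 6203 Ω
R_eq = 6.203 kΩ

Final answer: 6.203 kΩ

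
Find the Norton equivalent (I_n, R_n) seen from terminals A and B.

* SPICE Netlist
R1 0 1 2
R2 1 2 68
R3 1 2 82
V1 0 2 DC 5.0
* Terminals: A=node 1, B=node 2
Find the Thévenin equivalent first; then I_n = V_th/R_th and R_n = R_th.
Step 1 — V_th is the open-circuit voltage V_A - V_B (nothing connected across the terminals).
Nodal analysis, taking node 2 as the 0 V reference.
Source V1 fixes V_0 = 5 V.
KCL at each unknown node (sum of currents leaving = 0; resistances in Ω):
  Node 1: (V_1 - 5)/2 + (V_1 - 0)/68 + (V_1 - 0)/82 = 0
Collecting terms: 0.5269 × V_1 = 2.5  =>  V_1 = 4.745 V
V_th = V_1 - V_2 = 4.745 - 0 = 4.745 V
Step 2 — R_th: zero the source — replace V1 by a short circuit (node 2 merges into node 0) — and find the resistance seen between A (node 1) and B (node 0).
Reduce the network between node 1 (A) and node 0 (B) by series/parallel combination:
  Rp1 = R1 ‖ R2 ‖ R3 (parallel, all between nodes 0 and 1) = 1/(1/2 + 1/68 + 1/82) = 1.898 Ω
R_th = 1.898 Ω
I_n = V_th/R_th = 4.745/1.898 = 2.5 A, and R_n = R_th = 1.898 Ω

Final answer: I_n = 2.5 A, R_n = 1.898 Ω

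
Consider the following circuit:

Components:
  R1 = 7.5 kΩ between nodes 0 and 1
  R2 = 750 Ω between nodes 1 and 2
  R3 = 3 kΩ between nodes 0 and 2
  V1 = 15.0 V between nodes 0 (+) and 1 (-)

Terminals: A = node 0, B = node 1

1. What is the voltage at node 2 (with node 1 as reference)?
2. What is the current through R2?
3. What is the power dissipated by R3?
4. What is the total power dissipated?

Nodal analysis, taking node 1 as the 0 V reference.
Source V1 fixes V_0 = 15 V.
KCL at each unknown node (sum of currents leaving = 0; resistances in Ω):
  Node 2: (V_2 - 0)/750 + (V_2 - 15)/3000 = 0
Collecting terms: 0.001667 × V_2 = 0.005  =>  V_2 = 3 V
Part 1:
  Read off the nodal solution: V_2 = 3 V
Part 2:
  I_R2 = (V_1 - V_2)/R2 = (0 - 3)/750 = -0.004 A
  Magnitude: I_R2 = 0.004 A
Part 3:
  I_R3 = (V_0 - V_2)/R3 = (15 - 3)/3000 = 0.004 A
  P_R3 = I_R3² × R3 = (0.004)² × 3000 = 0.048 W
Part 4:
  Power in each resistor, P = (ΔV)²/R:
    P_R1 = (15 - 0)²/7500 = 0.03 W
    P_R2 = (0 - 3)²/750 = 0.012 W
    P_R3 = (15 - 3)²/3000 = 0.048 W
  P_total = P_R1 + P_R2 + P_R3 = 0.09 W

Final answers:
1. V_2 = 3 V
2. I_R2 = 0.004 A
3. P_R3 = 0.048 W
4. P_total = 0.09 W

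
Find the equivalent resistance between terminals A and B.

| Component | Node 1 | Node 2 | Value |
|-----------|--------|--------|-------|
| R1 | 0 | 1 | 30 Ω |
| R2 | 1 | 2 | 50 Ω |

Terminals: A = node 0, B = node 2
Reduce the network between node 0 (A) and node 2 (B) by series/parallel combination:
  Rs1 = R1 + R2 (series, joined only at node 1) = 30 + 50 = 80 Ω
R_eq = 80 Ω

Final answer: 80 Ω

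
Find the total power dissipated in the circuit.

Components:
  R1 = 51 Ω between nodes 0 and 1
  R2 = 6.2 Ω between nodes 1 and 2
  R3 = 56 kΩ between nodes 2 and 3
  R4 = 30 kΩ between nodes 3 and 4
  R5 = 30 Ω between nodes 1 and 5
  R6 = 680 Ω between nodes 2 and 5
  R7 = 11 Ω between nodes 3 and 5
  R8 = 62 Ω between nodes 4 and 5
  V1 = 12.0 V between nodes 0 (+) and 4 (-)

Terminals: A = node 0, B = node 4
Nodal analysis, taking node 4 as the 0 V reference.
Source V1 fixes V_0 = 12 V.
KCL at each unknown node (sum of currents leaving = 0; resistances in Ω):
  Node 1: (V_1 - 12)/51 + (V_1 - V_2)/6.2 + (V_1 - V_5)/30 = 0
  Node 2: (V_2 - V_1)/6.2 + (V_2 - V_3)/56000 + (V_2 - V_5)/680 = 0
  Node 3: (V_3 - V_2)/56000 + (V_3 - 0)/30000 + (V_3 - V_5)/11 = 0
  Node 5: (V_5 - V_1)/30 + (V_5 - V_2)/680 + (V_5 - V_3)/11 + (V_5 - 0)/62 = 0
Collecting terms (coefficients in siemens):
  0.2142·V_1 - 0.1613·V_2 - 0.03333·V_5 = 0.2353
  0.1628·V_2 - 0.1613·V_1 - 0.00001786·V_3 - 0.001471·V_5 = 0
  0.09096·V_3 - 0.00001786·V_2 - 0.09091·V_5 = 0
  0.1418·V_5 - 0.03333·V_1 - 0.001471·V_2 - 0.09091·V_3 = 0
Solving these 4 simultaneous equations (Gaussian elimination) gives:
  V_1 = 7.678 V, V_2 = 7.656 V, V_3 = 5.242 V, V_5 = 5.243 V
Power in each resistor, P = (ΔV)²/R:
  P_R1 = (12 - 7.678)²/51 = 0.3663 W
  P_R2 = (7.678 - 7.656)²/6.2 = 0.00007994 W
  P_R3 = (7.656 - 5.242)²/56000 = 0.000104 W
  P_R4 = (5.242 - 0)²/30000 = 0.0009159 W
  P_R5 = (7.678 - 5.243)²/30 = 0.1976 W
  P_R6 = (7.656 - 5.243)²/680 = 0.008558 W
  P_R7 = (5.242 - 5.243)²/11 = 0.0000001906 W
  P_R8 = (0 - 5.243)²/62 = 0.4434 W
P_total = P_R1 + P_R2 + P_R3 + P_R4 + P_R5 + P_R6 + P_R7 + P_R8 = 1.017 W

Final answer: 1.017 W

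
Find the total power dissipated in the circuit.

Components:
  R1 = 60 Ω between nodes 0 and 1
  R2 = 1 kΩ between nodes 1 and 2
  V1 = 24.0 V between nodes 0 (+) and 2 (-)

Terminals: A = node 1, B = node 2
Nodal analysis, taking node 2 as the 0 V reference.
Source V1 fixes V_0 = 24 V.
KCL at each unknown node (sum of currents leaving = 0; resistances in Ω):
  Node 1: (V_1 - 24)/60 + (V_1 - 0)/1000 = 0
Collecting terms: 0.01767 × V_1 = 0.4  =>  V_1 = 22.64 V
Power in each resistor, P = (ΔV)²/R:
  P_R1 = (24 - 22.64)²/60 = 0.03076 W
  P_R2 = (22.64 - 0)²/1000 = 0.5126 W
P_total = P_R1 + P_R2 = 0.5434 W

Final answer: 0.5434 W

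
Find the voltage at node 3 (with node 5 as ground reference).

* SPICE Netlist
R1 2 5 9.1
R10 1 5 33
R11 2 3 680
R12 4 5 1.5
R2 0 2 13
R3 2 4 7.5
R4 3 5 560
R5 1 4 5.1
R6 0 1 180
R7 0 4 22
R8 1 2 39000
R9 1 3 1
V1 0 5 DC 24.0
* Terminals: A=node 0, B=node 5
Nodal analysis, taking node 5 as the 0 V reference.
Source V1 fixes V_0 = 24 V.
KCL at each unknown node (sum of currents leaving = 0; resistances in Ω):
  Node 1: (V_1 - V_4)/5.1 + (V_1 - 24)/180 + (V_1 - V_2)/39000 + (V_1 - V_3)/1 + (V_1 - 0)/33 = 0
  Node 2: (V_2 - 0)/9.1 + (V_2 - 24)/13 + (V_2 - V_4)/7.5 + (V_2 - V_1)/39000 + (V_2 - V_3)/680 = 0
  Node 3: (V_3 - 0)/560 + (V_3 - V_1)/1 + (V_3 - V_2)/680 = 0
  Node 4: (V_4 - V_2)/7.5 + (V_4 - V_1)/5.1 + (V_4 - 24)/22 + (V_4 - 0)/1.5 = 0
Collecting terms (coefficients in siemens):
  1.232·V_1 - 0.00002564·V_2 - 1·V_3 - 0.1961·V_4 = 0.1333
  0.3216·V_2 - 0.00002564·V_1 - 0.001471·V_3 - 0.1333·V_4 = 1.846
  1.003·V_3 - 1·V_1 - 0.001471·V_2 = 0
  1.042·V_4 - 0.1961·V_1 - 0.1333·V_2 = 1.091
Solving these 4 simultaneous equations (Gaussian elimination) gives:
  V_1 = 2.613 V, V_2 = 6.748 V, V_3 = 2.614 V, V_4 = 2.403 V
The requested potential is V_3 = 2.614 V.

Final answer: V_3 = 2.614 V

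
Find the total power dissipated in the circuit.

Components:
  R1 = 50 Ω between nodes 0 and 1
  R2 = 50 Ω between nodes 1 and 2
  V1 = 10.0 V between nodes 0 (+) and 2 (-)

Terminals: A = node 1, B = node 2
Nodal analysis, taking node 2 as the 0 V reference.
Source V1 fixes V_0 = 10 V.
KCL at each unknown node (sum of currents leaving = 0; resistances in Ω):
  Node 1: (V_1 - 10)/50 + (V_1 - 0)/50 = 0
Collecting terms: 0.04 × V_1 = 0.2  =>  V_1 = 5 V
Power in each resistor, P = (ΔV)²/R:
  P_R1 = (10 - 5)²/50 = 0.5 W
  P_R2 = (5 - 0)²/50 = 0.5 W
P_total = P_R1 + P_R2 = 1 W

Final answer: 1 W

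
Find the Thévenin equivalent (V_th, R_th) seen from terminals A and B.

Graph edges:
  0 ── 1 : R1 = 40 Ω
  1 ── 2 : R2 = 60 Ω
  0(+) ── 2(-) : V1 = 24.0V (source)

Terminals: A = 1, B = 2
Step 1 — V_th is the open-circuit voltage V_A - V_B (nothing connected across the terminals).
Nodal analysis, taking node 2 as the 0 V reference.
Source V1 fixes V_0 = 24 V.
KCL at each unknown node (sum of currents leaving = 0; resistances in Ω):
  Node 1: (V_1 - 24)/40 + (V_1 - 0)/60 = 0
Collecting terms: 0.04167 × V_1 = 0.6  =>  V_1 = 14.4 V
V_th = V_1 - V_2 = 14.4 - 0 = 14.4 V
Step 2 — R_th: zero the source — replace V1 by a short circuit (node 2 merges into node 0) — and find the resistance seen between A (node 1) and B (node 0).
Reduce the network between node 1 (A) and node 0 (B) by series/parallel combination:
  Rp1 = R1 ‖ R2 (parallel, both between nodes 0 and 1) = 1/(1/40 + 1/60) = 24 Ω
R_th = 24 Ω

Final answer: V_th = 14.4 V, R_th = 24 Ω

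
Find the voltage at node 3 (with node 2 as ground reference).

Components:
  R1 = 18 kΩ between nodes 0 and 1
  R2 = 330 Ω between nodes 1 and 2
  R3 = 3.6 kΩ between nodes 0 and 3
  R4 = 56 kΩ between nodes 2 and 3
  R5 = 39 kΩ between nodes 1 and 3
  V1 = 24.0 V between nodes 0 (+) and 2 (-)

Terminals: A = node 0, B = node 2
Nodal analysis, taking node 2 as the 0 V reference.
Source V1 fixes V_0 = 24 V.
KCL at each unknown node (sum of currents leaving = 0; resistances in Ω):
  Node 1: (V_1 - 24)/18000 + (V_1 - 0)/330 + (V_1 - V_3)/39000 = 0
  Node 3: (V_3 - 24)/3600 + (V_3 - 0)/56000 + (V_3 - V_1)/39000 = 0
Collecting terms (coefficients in siemens):
  0.003111·V_1 - 0.00002564·V_3 = 0.001333
  0.0003213·V_3 - 0.00002564·V_1 = 0.006667
Determinant D = (0.003111)(0.0003213) - (-0.00002564)(-0.00002564) = 0.000000999
V_1 = [(0.001333)(0.0003213) - (-0.00002564)(0.006667)]/D = 0.5999 V
V_3 = [(0.003111)(0.006667) - (0.001333)(-0.00002564)]/D = 20.8 V
The requested potential is V_3 = 20.8 V.

Final answer: V_3 = 20.8 V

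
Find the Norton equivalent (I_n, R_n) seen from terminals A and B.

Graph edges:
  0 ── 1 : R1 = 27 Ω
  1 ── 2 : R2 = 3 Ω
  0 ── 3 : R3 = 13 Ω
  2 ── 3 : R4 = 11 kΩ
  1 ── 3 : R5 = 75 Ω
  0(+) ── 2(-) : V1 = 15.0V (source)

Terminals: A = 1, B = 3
Find the Thévenin equivalent first; then I_n = V_th/R_th and R_n = R_th.
Step 1 — V_th is the open-circuit voltage V_A - V_B (nothing connected across the terminals).
Nodal analysis, taking node 2 as the 0 V reference.
Source V1 fixes V_0 = 15 V.
KCL at each unknown node (sum of currents leaving = 0; resistances in Ω):
  Node 1: (V_1 - 15)/27 + (V_1 - 0)/3 + (V_1 - V_3)/75 = 0
  Node 3: (V_3 - 15)/13 + (V_3 - 0)/11000 + (V_3 - V_1)/75 = 0
Collecting terms (coefficients in siemens):
  0.3837·V_1 - 0.01333·V_3 = 0.5556
  0.09035·V_3 - 0.01333·V_1 = 1.154
Determinant D = (0.3837)(0.09035) - (-0.01333)(-0.01333) = 0.03449
V_1 = [(0.5556)(0.09035) - (-0.01333)(1.154)]/D = 1.901 V
V_3 = [(0.3837)(1.154) - (0.5556)(-0.01333)]/D = 13.05 V
V_th = V_1 - V_3 = 1.901 - 13.05 = -11.15 V
Step 2 — R_th: zero the source — replace V1 by a short circuit (node 2 merges into node 0) — and find the resistance seen between A (node 1) and B (node 3).
Reduce the network between node 1 (A) and node 3 (B) by series/parallel combination:
  Rp1 = R1 ‖ R2 (parallel, both between nodes 0 and 1) = 1/(1/27 + 1/3) = 2.7 Ω
  Rp2 = R3 ‖ R4 (parallel, both between nodes 0 and 3) = 1/(1/13 + 1/11000) = 12.98 Ω
  Rs1 = Rp1 + Rp2 (series, joined only at node 0) = 2.7 + 12.98 = 15.68 Ω
  Rp3 = R5 ‖ Rs1 (parallel, both between nodes 1 and 3) = 1/(1/75 + 1/15.68) = 12.97 Ω
R_th = 12.97 Ω
I_n = V_th/R_th = -11.15/12.97 = -0.8596 A, and R_n = R_th = 12.97 Ω

Final answer: I_n = -0.8596 A, R_n = 12.97 Ω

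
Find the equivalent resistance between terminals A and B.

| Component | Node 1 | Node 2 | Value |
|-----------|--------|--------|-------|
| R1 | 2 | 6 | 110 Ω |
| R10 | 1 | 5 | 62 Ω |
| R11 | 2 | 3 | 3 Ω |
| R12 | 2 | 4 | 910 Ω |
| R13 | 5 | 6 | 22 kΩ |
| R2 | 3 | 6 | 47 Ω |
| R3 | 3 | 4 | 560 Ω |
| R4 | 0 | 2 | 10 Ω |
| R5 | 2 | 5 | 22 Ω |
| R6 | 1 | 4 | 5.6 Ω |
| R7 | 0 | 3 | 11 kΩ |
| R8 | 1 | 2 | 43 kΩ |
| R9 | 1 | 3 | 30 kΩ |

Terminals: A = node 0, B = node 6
The network is not a plain series/parallel combination. Inject a 1 A test current into terminal A (node 0) and return it from terminal B (node 6); then R_eq = V_A / (1 A).
Nodal analysis, taking node 6 as the 0 V reference.
Current source I_test pushes 1 A into node 0 and draws it out of node 6.
KCL at each unknown node (sum of currents leaving = 0; resistances in Ω):
  Node 0: (V_0 - V_2)/10 + (V_0 - V_3)/11000 - 1 = 0
  Node 1: (V_1 - V_4)/5.6 + (V_1 - V_2)/43000 + (V_1 - V_3)/30000 + (V_1 - V_5)/62 = 0
  Node 2: (V_2 - V_0)/10 + (V_2 - V_1)/43000 + (V_2 - 0)/110 + (V_2 - V_5)/22 + (V_2 - V_3)/3 + (V_2 - V_4)/910 = 0
  Node 3: (V_3 - V_0)/11000 + (V_3 - V_1)/30000 + (V_3 - V_2)/3 + (V_3 - 0)/47 + (V_3 - V_4)/560 = 0
  Node 4: (V_4 - V_1)/5.6 + (V_4 - V_2)/910 + (V_4 - V_3)/560 = 0
  Node 5: (V_5 - V_1)/62 + (V_5 - V_2)/22 + (V_5 - 0)/22000 = 0
Collecting terms (coefficients in siemens):
  0.1001·V_0 - 0.1·V_2 - 0.00009091·V_3 = 1
  0.1948·V_1 - 0.00002326·V_2 - 0.00003333·V_3 - 0.1786·V_4 - 0.01613·V_5 = 0
  0.489·V_2 - 0.1·V_0 - 0.00002326·V_1 - 0.3333·V_3 - 0.001099·V_4 - 0.04545·V_5 = 0
  0.3565·V_3 - 0.00009091·V_0 - 0.00003333·V_1 - 0.3333·V_2 - 0.001786·V_4 = 0
  0.1815·V_4 - 0.1786·V_1 - 0.001099·V_2 - 0.001786·V_3 = 0
  0.06163·V_5 - 0.01613·V_1 - 0.04545·V_2 = 0
Solving these 6 simultaneous equations (Gaussian elimination) gives:
  V_0 = 44.3 V, V_1 = 34.04 V, V_2 = 34.31 V, V_3 = 32.27 V
  V_4 = 34.02 V, V_5 = 34.22 V
R_eq = V_0 / 1 A = 44.3 Ω

Final answer: 44.3 Ω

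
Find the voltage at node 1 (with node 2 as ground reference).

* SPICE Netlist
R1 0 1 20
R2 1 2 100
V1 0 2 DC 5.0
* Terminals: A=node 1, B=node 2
Nodal analysis, taking node 2 as the 0 V reference.
Source V1 fixes V_0 = 5 V.
KCL at each unknown node (sum of currents leaving = 0; resistances in Ω):
  Node 1: (V_1 - 5)/20 + (V_1 - 0)/100 = 0
Collecting terms: 0.06 × V_1 = 0.25  =>  V_1 = 4.167 V
The requested potential is V_1 = 4.167 V.

Final answer: V_1 = 4.167 V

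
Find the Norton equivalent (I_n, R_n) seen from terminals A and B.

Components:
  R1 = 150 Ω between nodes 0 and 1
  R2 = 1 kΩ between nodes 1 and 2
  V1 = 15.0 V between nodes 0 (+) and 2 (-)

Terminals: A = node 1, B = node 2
Find the Thévenin equivalent first; then I_n = V_th/R_th and R_n = R_th.
Step 1 — V_th is the open-circuit voltage V_A - V_B (nothing connected across the terminals).
Nodal analysis, taking node 2 as the 0 V reference.
Source V1 fixes V_0 = 15 V.
KCL at each unknown node (sum of currents leaving = 0; resistances in Ω):
  Node 1: (V_1 - 15)/150 + (V_1 - 0)/1000 = 0
Collecting terms: 0.007667 × V_1 = 0.1  =>  V_1 = 13.04 V
V_th = V_1 - V_2 = 13.04 - 0 = 13.04 V
Step 2 — R_th: zero the source — replace V1 by a short circuit (node 2 merges into node 0) — and find the resistance seen between A (node 1) and B (node 0).
Reduce the network between node 1 (A) and node 0 (B) by series/parallel combination:
  Rp1 = R1 ‖ R2 (parallel, both between nodes 0 and 1) = 1/(1/150 + 1/1000) = 130.4 Ω
R_th = 130.4 Ω
I_n = V_th/R_th = 13.04/130.4 = 0.1 A, and R_n = R_th = 130.4 Ω

Final answer: I_n = 0.1 A, R_n = 130.4 Ω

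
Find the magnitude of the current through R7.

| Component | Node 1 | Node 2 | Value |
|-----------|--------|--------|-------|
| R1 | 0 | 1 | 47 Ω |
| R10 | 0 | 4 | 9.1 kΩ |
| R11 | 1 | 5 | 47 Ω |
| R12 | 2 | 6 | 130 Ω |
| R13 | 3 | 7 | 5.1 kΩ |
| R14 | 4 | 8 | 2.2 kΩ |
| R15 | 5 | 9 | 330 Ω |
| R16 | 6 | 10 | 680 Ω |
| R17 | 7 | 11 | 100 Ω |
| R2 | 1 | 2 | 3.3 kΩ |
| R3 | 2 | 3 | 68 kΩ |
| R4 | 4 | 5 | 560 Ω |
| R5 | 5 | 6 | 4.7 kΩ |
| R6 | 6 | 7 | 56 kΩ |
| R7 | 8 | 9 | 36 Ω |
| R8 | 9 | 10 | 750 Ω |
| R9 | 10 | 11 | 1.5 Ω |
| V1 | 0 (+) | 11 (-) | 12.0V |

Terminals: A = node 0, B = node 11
Nodal analysis, taking node 11 as the 0 V reference.
Source V1 fixes V_0 = 12 V.
KCL at each unknown node (sum of currents leaving = 0; resistances in Ω):
  Node 1: (V_1 - 12)/47 + (V_1 - V_2)/3300 + (V_1 - V_5)/47 = 0
  Node 2: (V_2 - V_1)/3300 + (V_2 - V_3)/68000 + (V_2 - V_6)/130 = 0
  Node 3: (V_3 - V_2)/68000 + (V_3 - V_7)/5100 = 0
  Node 4: (V_4 - V_5)/560 + (V_4 - 12)/9100 + (V_4 - V_8)/2200 = 0
  Node 5: (V_5 - V_4)/560 + (V_5 - V_6)/4700 + (V_5 - V_1)/47 + (V_5 - V_9)/330 = 0
  Node 6: (V_6 - V_5)/4700 + (V_6 - V_7)/56000 + (V_6 - V_2)/130 + (V_6 - V_10)/680 = 0
  Node 7: (V_7 - V_6)/56000 + (V_7 - V_3)/5100 + (V_7 - 0)/100 = 0
  Node 8: (V_8 - V_9)/36 + (V_8 - V_4)/2200 = 0
  Node 9: (V_9 - V_8)/36 + (V_9 - V_10)/750 + (V_9 - V_5)/330 = 0
  Node 10: (V_10 - V_9)/750 + (V_10 - 0)/1.5 + (V_10 - V_6)/680 = 0
Collecting terms (coefficients in siemens):
  0.04286·V_1 - 0.000303·V_2 - 0.02128·V_5 = 0.2553
  0.00801·V_2 - 0.000303·V_1 - 0.00001471·V_3 - 0.007692·V_6 = 0
  0.0002108·V_3 - 0.00001471·V_2 - 0.0001961·V_7 = 0
  0.00235·V_4 - 0.001786·V_5 - 0.0004545·V_8 = 0.001319
  0.02631·V_5 - 0.02128·V_1 - 0.001786·V_4 - 0.0002128·V_6 - 0.00303·V_9 = 0
  0.009394·V_6 - 0.007692·V_2 - 0.0002128·V_5 - 0.00001786·V_7 - 0.001471·V_10 = 0
  0.01021·V_7 - 0.0001961·V_3 - 0.00001786·V_6 = 0
  0.02823·V_8 - 0.0004545·V_4 - 0.02778·V_9 = 0
  0.03214·V_9 - 0.00303·V_5 - 0.02778·V_8 - 0.001333·V_10 = 0
  0.6695·V_10 - 0.001471·V_6 - 0.001333·V_9 = 0
Solving these 10 simultaneous equations (Gaussian elimination) gives:
  V_1 = 11.33 V, V_2 = 3.121 V, V_3 = 0.2263 V, V_4 = 10.25 V
  V_5 = 10.77 V, V_6 = 2.803 V, V_7 = 0.009246 V, V_8 = 7.786 V
  V_9 = 7.745 V, V_10 = 0.02158 V
I_R7 = (V_8 - V_9)/R7 = (7.786 - 7.745)/36 = 0.001122 A
|I_R7| = 0.001122 A

Final answer: |I_R7| = 0.001122 A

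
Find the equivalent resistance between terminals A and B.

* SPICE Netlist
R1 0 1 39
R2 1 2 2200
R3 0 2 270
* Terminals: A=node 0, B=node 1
Reduce the network between node 0 (A) and node 1 (B) by series/parallel combination:
  Rs1 = R3 + R2 (series, joined only at node 2) = 270 + 2200 = 2470 Ω
  Rp1 = R1 ‖ Rs1 (parallel, both between nodes 0 and 1) = 1/(1/39 + 1/2470) = 38.39 Ω
R_eq = 38.39 Ω

Final answer: 38.39 Ω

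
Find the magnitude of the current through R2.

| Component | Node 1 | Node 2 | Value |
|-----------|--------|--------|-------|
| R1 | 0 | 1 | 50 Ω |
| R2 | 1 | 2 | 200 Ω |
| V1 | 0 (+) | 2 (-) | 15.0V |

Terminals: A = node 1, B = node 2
Nodal analysis, taking node 2 as the 0 V reference.
Source V1 fixes V_0 = 15 V.
KCL at each unknown node (sum of currents leaving = 0; resistances in Ω):
  Node 1: (V_1 - 15)/50 + (V_1 - 0)/200 = 0
Collecting terms: 0.025 × V_1 = 0.3  =>  V_1 = 12 V
I_R2 = (V_1 - V_2)/R2 = (12 - 0)/200 = 0.06 A
|I_R2| = 0.06 A

Final answer: |I_R2| = 0.06 A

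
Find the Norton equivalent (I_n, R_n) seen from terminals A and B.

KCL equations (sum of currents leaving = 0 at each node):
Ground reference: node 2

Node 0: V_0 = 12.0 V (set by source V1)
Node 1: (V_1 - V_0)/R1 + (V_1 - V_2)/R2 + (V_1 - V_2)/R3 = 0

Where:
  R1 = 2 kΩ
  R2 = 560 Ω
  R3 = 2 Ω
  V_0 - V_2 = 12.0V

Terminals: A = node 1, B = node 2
Find the Thévenin equivalent first; then I_n = V_th/R_th and R_n = R_th.
Step 1 — V_th is the open-circuit voltage V_A - V_B (nothing connected across the terminals).
Nodal analysis, taking node 2 as the 0 V reference.
Source V1 fixes V_0 = 12 V.
KCL at each unknown node (sum of currents leaving = 0; resistances in Ω):
  Node 1: (V_1 - 12)/2000 + (V_1 - 0)/560 + (V_1 - 0)/2 = 0
Collecting terms: 0.5023 × V_1 = 0.006  =>  V_1 = 0.01195 V
V_th = V_1 - V_2 = 0.01195 - 0 = 0.01195 V
Step 2 — R_th: zero the source — replace V1 by a short circuit (node 2 merges into node 0) — and find the resistance seen between A (node 1) and B (node 0).
Reduce the network between node 1 (A) and node 0 (B) by series/parallel combination:
  Rp1 = R1 ‖ R2 ‖ R3 (parallel, all between nodes 0 and 1) = 1/(1/2000 + 1/560 + 1/2) = 1.991 Ω
R_th = 1.991 Ω
I_n = V_th/R_th = 0.01195/1.991 = 0.006 A, and R_n = R_th = 1.991 Ω

Final answer: I_n = 0.006 A, R_n = 1.991 Ω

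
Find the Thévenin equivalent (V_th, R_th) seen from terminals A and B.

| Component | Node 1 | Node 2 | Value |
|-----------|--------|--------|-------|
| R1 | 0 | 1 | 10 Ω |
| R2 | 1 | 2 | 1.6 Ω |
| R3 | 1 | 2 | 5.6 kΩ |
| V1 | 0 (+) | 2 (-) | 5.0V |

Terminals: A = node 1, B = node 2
Step 1 — V_th is the open-circuit voltage V_A - V_B (nothing connected across the terminals).
Nodal analysis, taking node 2 as the 0 V reference.
Source V1 fixes V_0 = 5 V.
KCL at each unknown node (sum of currents leaving = 0; resistances in Ω):
  Node 1: (V_1 - 5)/10 + (V_1 - 0)/1.6 + (V_1 - 0)/5600 = 0
Collecting terms: 0.7252 × V_1 = 0.5  =>  V_1 = 0.6895 V
V_th = V_1 - V_2 = 0.6895 - 0 = 0.6895 V
Step 2 — R_th: zero the source — replace V1 by a short circuit (node 2 merges into node 0) — and find the resistance seen between A (node 1) and B (node 0).
Reduce the network between node 1 (A) and node 0 (B) by series/parallel combination:
  Rp1 = R1 ‖ R2 ‖ R3 (parallel, all between nodes 0 and 1) = 1/(1/10 + 1/1.6 + 1/5600) = 1.379 Ω
R_th = 1.379 Ω

Final answer: V_th = 0.6895 V, R_th = 1.379 Ω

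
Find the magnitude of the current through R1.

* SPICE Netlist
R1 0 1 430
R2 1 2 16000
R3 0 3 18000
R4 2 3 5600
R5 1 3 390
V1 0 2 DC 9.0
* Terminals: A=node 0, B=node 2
Nodal analysis, taking node 2 as the 0 V reference.
Source V1 fixes V_0 = 9 V.
KCL at each unknown node (sum of currents leaving = 0; resistances in Ω):
  Node 1: (V_1 - 9)/430 + (V_1 - 0)/16000 + (V_1 - V_3)/390 = 0
  Node 3: (V_3 - 9)/18000 + (V_3 - 0)/5600 + (V_3 - V_1)/390 = 0
Collecting terms (coefficients in siemens):
  0.004952·V_1 - 0.002564·V_3 = 0.02093
  0.002798·V_3 - 0.002564·V_1 = 0.0005
Determinant D = (0.004952)(0.002798) - (-0.002564)(-0.002564) = 0.000007283
V_1 = [(0.02093)(0.002798) - (-0.002564)(0.0005)]/D = 8.218 V
V_3 = [(0.004952)(0.0005) - (0.02093)(-0.002564)]/D = 7.709 V
I_R1 = (V_0 - V_1)/R1 = (9 - 8.218)/430 = 0.001819 A
|I_R1| = 0.001819 A

Final answer: |I_R1| = 0.001819 A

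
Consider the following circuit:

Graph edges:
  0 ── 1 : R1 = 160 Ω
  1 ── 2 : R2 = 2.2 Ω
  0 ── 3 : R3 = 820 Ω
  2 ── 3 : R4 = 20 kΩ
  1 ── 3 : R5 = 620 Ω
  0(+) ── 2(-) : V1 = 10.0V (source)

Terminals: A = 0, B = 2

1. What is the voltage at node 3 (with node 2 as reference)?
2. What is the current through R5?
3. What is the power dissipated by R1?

Nodal analysis, taking node 2 as the 0 V reference.
Source V1 fixes V_0 = 10 V.
KCL at each unknown node (sum of currents leaving = 0; resistances in Ω):
  Node 1: (V_1 - 10)/160 + (V_1 - 0)/2.2 + (V_1 - V_3)/620 = 0
  Node 3: (V_3 - 10)/820 + (V_3 - 0)/20000 + (V_3 - V_1)/620 = 0
Collecting terms (coefficients in siemens):
  0.4624·V_1 - 0.001613·V_3 = 0.0625
  0.002882·V_3 - 0.001613·V_1 = 0.0122
Determinant D = (0.4624)(0.002882) - (-0.001613)(-0.001613) = 0.00133
V_1 = [(0.0625)(0.002882) - (-0.001613)(0.0122)]/D = 0.1502 V
V_3 = [(0.4624)(0.0122) - (0.0625)(-0.001613)]/D = 4.315 V
Part 1:
  Read off the nodal solution: V_3 = 4.315 V
Part 2:
  I_R5 = (V_1 - V_3)/R5 = (0.1502 - 4.315)/620 = -0.006717 A
  Magnitude: I_R5 = 0.006717 A
Part 3:
  I_R1 = (V_0 - V_1)/R1 = (10 - 0.1502)/160 = 0.06156 A
  P_R1 = I_R1² × R1 = (0.06156)² × 160 = 0.6064 W

Final answers:
1. V_3 = 4.315 V
2. I_R5 = 0.006717 A
3. P_R1 = 0.6064 W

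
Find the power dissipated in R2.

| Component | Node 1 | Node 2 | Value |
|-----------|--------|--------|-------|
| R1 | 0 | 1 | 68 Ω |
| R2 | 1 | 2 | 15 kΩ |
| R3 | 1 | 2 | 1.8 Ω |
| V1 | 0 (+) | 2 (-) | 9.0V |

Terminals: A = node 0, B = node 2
Nodal analysis, taking node 2 as the 0 V reference.
Source V1 fixes V_0 = 9 V.
KCL at each unknown node (sum of currents leaving = 0; resistances in Ω):
  Node 1: (V_1 - 9)/68 + (V_1 - 0)/15000 + (V_1 - 0)/1.8 = 0
Collecting terms: 0.5703 × V_1 = 0.1324  =>  V_1 = 0.2321 V
I_R2 = (V_1 - V_2)/R2 = (0.2321 - 0)/15000 = 0.00001547 A
P_R2 = I_R2² × R2 = (0.00001547)² × 15000 = 0.00000359 W

Final answer: 3.59e-06 W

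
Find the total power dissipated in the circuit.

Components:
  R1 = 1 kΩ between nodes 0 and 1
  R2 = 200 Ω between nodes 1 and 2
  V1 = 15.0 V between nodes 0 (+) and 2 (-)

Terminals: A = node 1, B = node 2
Nodal analysis, taking node 2 as the 0 V reference.
Source V1 fixes V_0 = 15 V.
KCL at each unknown node (sum of currents leaving = 0; resistances in Ω):
  Node 1: (V_1 - 15)/1000 + (V_1 - 0)/200 = 0
Collecting terms: 0.006 × V_1 = 0.015  =>  V_1 = 2.5 V
Power in each resistor, P = (ΔV)²/R:
  P_R1 = (15 - 2.5)²/1000 = 0.1562 W
  P_R2 = (2.5 - 0)²/200 = 0.03125 W
P_total = P_R1 + P_R2 = 0.1875 W

Final answer: 0.1875 W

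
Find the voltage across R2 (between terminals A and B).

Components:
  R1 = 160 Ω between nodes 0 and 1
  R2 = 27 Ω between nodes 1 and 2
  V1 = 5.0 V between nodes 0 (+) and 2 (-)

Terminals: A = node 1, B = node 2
R1 and R2 are in series across V1 (node 0 → node 1 → node 2), and the output A–B is taken across R2, so this is a voltage divider.
Series current: I = V1/(R1 + R2) = 5/(160 + 27) = 5/187 = 0.02674 A
V_R2 = I × R2 = V1 × R2/(R1 + R2) = 5 × 27/187 = 0.7219 V

Final answer: 0.7219 V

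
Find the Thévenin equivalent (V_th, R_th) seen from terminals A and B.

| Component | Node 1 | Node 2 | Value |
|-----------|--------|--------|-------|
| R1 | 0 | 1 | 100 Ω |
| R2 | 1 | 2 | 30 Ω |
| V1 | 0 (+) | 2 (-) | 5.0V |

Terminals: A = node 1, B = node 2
Step 1 — V_th is the open-circuit voltage V_A - V_B (nothing connected across the terminals).
Nodal analysis, taking node 2 as the 0 V reference.
Source V1 fixes V_0 = 5 V.
KCL at each unknown node (sum of currents leaving = 0; resistances in Ω):
  Node 1: (V_1 - 5)/100 + (V_1 - 0)/30 = 0
Collecting terms: 0.04333 × V_1 = 0.05  =>  V_1 = 1.154 V
V_th = V_1 - V_2 = 1.154 - 0 = 1.154 V
Step 2 — R_th: zero the source — replace V1 by a short circuit (node 2 merges into node 0) — and find the resistance seen between A (node 1) and B (node 0).
Reduce the network between node 1 (A) and node 0 (B) by series/parallel combination:
  Rp1 = R1 ‖ R2 (parallel, both between nodes 0 and 1) = 1/(1/100 + 1/30) = 23.08 Ω
R_th = 23.08 Ω

Final answer: V_th = 1.154 V, R_th = 23.08 Ω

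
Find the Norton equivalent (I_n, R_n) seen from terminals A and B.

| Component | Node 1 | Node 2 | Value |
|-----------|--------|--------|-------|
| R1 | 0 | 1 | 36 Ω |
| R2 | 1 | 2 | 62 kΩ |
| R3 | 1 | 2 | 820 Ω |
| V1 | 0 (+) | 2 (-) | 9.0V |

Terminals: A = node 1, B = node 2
Find the Thévenin equivalent first; then I_n = V_th/R_th and R_n = R_th.
Step 1 — V_th is the open-circuit voltage V_A - V_B (nothing connected across the terminals).
Nodal analysis, taking node 2 as the 0 V reference.
Source V1 fixes V_0 = 9 V.
KCL at each unknown node (sum of currents leaving = 0; resistances in Ω):
  Node 1: (V_1 - 9)/36 + (V_1 - 0)/62000 + (V_1 - 0)/820 = 0
Collecting terms: 0.02901 × V_1 = 0.25  =>  V_1 = 8.617 V
V_th = V_1 - V_2 = 8.617 - 0 = 8.617 V
Step 2 — R_th: zero the source — replace V1 by a short circuit (node 2 merges into node 0) — and find the resistance seen between A (node 1) and B (node 0).
Reduce the network between node 1 (A) and node 0 (B) by series/parallel combination:
  Rp1 = R1 ‖ R2 ‖ R3 (parallel, all between nodes 0 and 1) = 1/(1/36 + 1/62000 + 1/820) = 34.47 Ω
R_th = 34.47 Ω
I_n = V_th/R_th = 8.617/34.47 = 0.25 A, and R_n = R_th = 34.47 Ω

Final answer: I_n = 0.25 A, R_n = 34.47 Ω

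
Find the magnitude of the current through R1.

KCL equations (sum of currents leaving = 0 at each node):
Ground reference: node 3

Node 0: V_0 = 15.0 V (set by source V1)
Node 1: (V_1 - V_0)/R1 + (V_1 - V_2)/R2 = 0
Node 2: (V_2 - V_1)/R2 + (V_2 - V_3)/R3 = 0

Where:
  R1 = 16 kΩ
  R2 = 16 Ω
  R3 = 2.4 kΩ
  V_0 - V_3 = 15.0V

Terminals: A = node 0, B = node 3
Nodal analysis, taking node 3 as the 0 V reference.
Source V1 fixes V_0 = 15 V.
KCL at each unknown node (sum of currents leaving = 0; resistances in Ω):
  Node 1: (V_1 - 15)/16000 + (V_1 - V_2)/16 = 0
  Node 2: (V_2 - V_1)/16 + (V_2 - 0)/2400 = 0
Collecting terms (coefficients in siemens):
  0.06256·V_1 - 0.0625·V_2 = 0.0009375
  0.06292·V_2 - 0.0625·V_1 = 0
Determinant D = (0.06256)(0.06292) - (-0.0625)(-0.0625) = 0.00002997
V_1 = [(0.0009375)(0.06292) - (-0.0625)(0)]/D = 1.968 V
V_2 = [(0.06256)(0) - (0.0009375)(-0.0625)]/D = 1.955 V
I_R1 = (V_0 - V_1)/R1 = (15 - 1.968)/16000 = 0.0008145 A
|I_R1| = 0.0008145 A

Final answer: |I_R1| = 0.0008145 A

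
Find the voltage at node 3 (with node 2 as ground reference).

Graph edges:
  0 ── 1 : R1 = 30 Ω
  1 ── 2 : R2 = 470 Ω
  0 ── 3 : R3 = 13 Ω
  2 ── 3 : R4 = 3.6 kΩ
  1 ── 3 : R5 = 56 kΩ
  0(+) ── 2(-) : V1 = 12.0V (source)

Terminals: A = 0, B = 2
Nodal analysis, taking node 2 as the 0 V reference.
Source V1 fixes V_0 = 12 V.
KCL at each unknown node (sum of currents leaving = 0; resistances in Ω):
  Node 1: (V_1 - 12)/30 + (V_1 - 0)/470 + (V_1 - V_3)/56000 = 0
  Node 3: (V_3 - 12)/13 + (V_3 - 0)/3600 + (V_3 - V_1)/56000 = 0
Collecting terms (coefficients in siemens):
  0.03548·V_1 - 0.00001786·V_3 = 0.4
  0.07722·V_3 - 0.00001786·V_1 = 0.9231
Determinant D = (0.03548)(0.07722) - (-0.00001786)(-0.00001786) = 0.00274
V_1 = [(0.4)(0.07722) - (-0.00001786)(0.9231)]/D = 11.28 V
V_3 = [(0.03548)(0.9231) - (0.4)(-0.00001786)]/D = 11.96 V
The requested potential is V_3 = 11.96 V.

Final answer: V_3 = 11.96 V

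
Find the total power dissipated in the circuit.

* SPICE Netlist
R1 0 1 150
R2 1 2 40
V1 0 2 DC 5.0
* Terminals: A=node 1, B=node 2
Nodal analysis, taking node 2 as the 0 V reference.
Source V1 fixes V_0 = 5 V.
KCL at each unknown node (sum of currents leaving = 0; resistances in Ω):
  Node 1: (V_1 - 5)/150 + (V_1 - 0)/40 = 0
Collecting terms: 0.03167 × V_1 = 0.03333  =>  V_1 = 1.053 V
Power in each resistor, P = (ΔV)²/R:
  P_R1 = (5 - 1.053)²/150 = 0.1039 W
  P_R2 = (1.053 - 0)²/40 = 0.0277 W
P_total = P_R1 + P_R2 = 0.1316 W

Final answer: 0.1316 W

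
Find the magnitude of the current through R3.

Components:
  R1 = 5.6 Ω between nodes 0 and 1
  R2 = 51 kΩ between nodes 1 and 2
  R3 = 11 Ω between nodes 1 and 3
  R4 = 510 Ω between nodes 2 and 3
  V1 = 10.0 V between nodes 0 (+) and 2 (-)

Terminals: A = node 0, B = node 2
Nodal analysis, taking node 2 as the 0 V reference.
Source V1 fixes V_0 = 10 V.
KCL at each unknown node (sum of currents leaving = 0; resistances in Ω):
  Node 1: (V_1 - 10)/5.6 + (V_1 - 0)/51000 + (V_1 - V_3)/11 = 0
  Node 3: (V_3 - V_1)/11 + (V_3 - 0)/510 = 0
Collecting terms (coefficients in siemens):
  0.2695·V_1 - 0.09091·V_3 = 1.786
  0.09287·V_3 - 0.09091·V_1 = 0
Determinant D = (0.2695)(0.09287) - (-0.09091)(-0.09091) = 0.01676
V_1 = [(1.786)(0.09287) - (-0.09091)(0)]/D = 9.893 V
V_3 = [(0.2695)(0) - (1.786)(-0.09091)]/D = 9.684 V
I_R3 = (V_1 - V_3)/R3 = (9.893 - 9.684)/11 = 0.01899 A
|I_R3| = 0.01899 A

Final answer: |I_R3| = 0.01899 A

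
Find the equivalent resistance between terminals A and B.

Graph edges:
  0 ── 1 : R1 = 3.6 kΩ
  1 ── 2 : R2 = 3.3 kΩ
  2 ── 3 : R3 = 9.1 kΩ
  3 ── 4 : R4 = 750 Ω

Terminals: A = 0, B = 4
Reduce the network between node 0 (A) and node 4 (B) by series/parallel combination:
  Rs1 = R1 + R2 (series, joined only at node 1) = 3600 + 3300 = 6900 Ω
  Rs2 = R3 + Rs1 (series, joined only at node 2) = 9100 + 6900 = 16000 Ω
  Rs3 = R4 + Rs2 (series, joined only at node 3) = 750 + 16000 = 16750 Ω
R_eq = 16.75 kΩ

Final answer: 16.75 kΩ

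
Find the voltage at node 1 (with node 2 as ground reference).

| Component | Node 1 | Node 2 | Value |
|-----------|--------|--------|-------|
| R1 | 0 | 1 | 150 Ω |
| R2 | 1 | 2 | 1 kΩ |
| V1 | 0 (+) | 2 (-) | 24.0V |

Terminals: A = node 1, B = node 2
Nodal analysis, taking node 2 as the 0 V reference.
Source V1 fixes V_0 = 24 V.
KCL at each unknown node (sum of currents leaving = 0; resistances in Ω):
  Node 1: (V_1 - 24)/150 + (V_1 - 0)/1000 = 0
Collecting terms: 0.007667 × V_1 = 0.16  =>  V_1 = 20.87 V
The requested potential is V_1 = 20.87 V.

Final answer: V_1 = 20.87 V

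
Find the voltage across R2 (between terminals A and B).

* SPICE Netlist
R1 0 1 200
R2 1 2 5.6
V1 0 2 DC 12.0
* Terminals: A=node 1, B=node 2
R1 and R2 are in series across V1 (node 0 → node 1 → node 2), and the output A–B is taken across R2, so this is a voltage divider.
Series current: I = V1/(R1 + R2) = 12/(200 + 5.6) = 12/205.6 = 0.05837 A
V_R2 = I × R2 = V1 × R2/(R1 + R2) = 12 × 5.6/205.6 = 0.3268 V

Final answer: 0.3268 V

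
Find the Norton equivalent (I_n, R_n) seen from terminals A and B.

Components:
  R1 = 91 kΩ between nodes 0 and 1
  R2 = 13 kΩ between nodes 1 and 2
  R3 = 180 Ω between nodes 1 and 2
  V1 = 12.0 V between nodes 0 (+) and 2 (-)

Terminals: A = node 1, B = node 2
Find the Thévenin equivalent first; then I_n = V_th/R_th and R_n = R_th.
Step 1 — V_th is the open-circuit voltage V_A - V_B (nothing connected across the terminals).
Nodal analysis, taking node 2 as the 0 V reference.
Source V1 fixes V_0 = 12 V.
KCL at each unknown node (sum of currents leaving = 0; resistances in Ω):
  Node 1: (V_1 - 12)/91000 + (V_1 - 0)/13000 + (V_1 - 0)/180 = 0
Collecting terms: 0.005643 × V_1 = 0.0001319  =>  V_1 = 0.02337 V
V_th = V_1 - V_2 = 0.02337 - 0 = 0.02337 V
Step 2 — R_th: zero the source — replace V1 by a short circuit (node 2 merges into node 0) — and find the resistance seen between A (node 1) and B (node 0).
Reduce the network between node 1 (A) and node 0 (B) by series/parallel combination:
  Rp1 = R1 ‖ R2 ‖ R3 (parallel, all between nodes 0 and 1) = 1/(1/91000 + 1/13000 + 1/180) = 177.2 Ω
R_th = 177.2 Ω
I_n = V_th/R_th = 0.02337/177.2 = 0.0001319 A, and R_n = R_th = 177.2 Ω

Final answer: I_n = 0.0001319 A, R_n = 177.2 Ω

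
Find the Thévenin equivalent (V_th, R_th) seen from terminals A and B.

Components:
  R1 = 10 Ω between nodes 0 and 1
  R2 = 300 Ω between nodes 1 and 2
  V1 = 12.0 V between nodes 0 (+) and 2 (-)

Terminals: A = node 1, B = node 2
Step 1 — V_th is the open-circuit voltage V_A - V_B (nothing connected across the terminals).
Nodal analysis, taking node 2 as the 0 V reference.
Source V1 fixes V_0 = 12 V.
KCL at each unknown node (sum of currents leaving = 0; resistances in Ω):
  Node 1: (V_1 - 12)/10 + (V_1 - 0)/300 = 0
Collecting terms: 0.1033 × V_1 = 1.2  =>  V_1 = 11.61 V
V_th = V_1 - V_2 = 11.61 - 0 = 11.61 V
Step 2 — R_th: zero the source — replace V1 by a short circuit (node 2 merges into node 0) — and find the resistance seen between A (node 1) and B (node 0).
Reduce the network between node 1 (A) and node 0 (B) by series/parallel combination:
  Rp1 = R1 ‖ R2 (parallel, both between nodes 0 and 1) = 1/(1/10 + 1/300) = 9.677 Ω
R_th = 9.677 Ω

Final answer: V_th = 11.61 V, R_th = 9.677 Ω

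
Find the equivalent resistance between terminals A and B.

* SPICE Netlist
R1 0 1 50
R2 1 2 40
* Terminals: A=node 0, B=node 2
Reduce the network between node 0 (A) and node 2 (B) by series/parallel combination:
  Rs1 = R1 + R2 (series, joined only at node 1) = 50 + 40 = 90 Ω
R_eq = 90 Ω

Final answer: 90 Ω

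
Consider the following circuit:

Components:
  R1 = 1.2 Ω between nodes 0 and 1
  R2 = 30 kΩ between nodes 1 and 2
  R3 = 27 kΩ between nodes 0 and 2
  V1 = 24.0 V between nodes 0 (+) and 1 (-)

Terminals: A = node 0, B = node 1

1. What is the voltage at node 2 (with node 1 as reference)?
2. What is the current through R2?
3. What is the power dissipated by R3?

Nodal analysis, taking node 1 as the 0 V reference.
Source V1 fixes V_0 = 24 V.
KCL at each unknown node (sum of currents leaving = 0; resistances in Ω):
  Node 2: (V_2 - 0)/30000 + (V_2 - 24)/27000 = 0
Collecting terms: 0.00007037 × V_2 = 0.0008889  =>  V_2 = 12.63 V
Part 1:
  Read off the nodal solution: V_2 = 12.63 V
Part 2:
  I_R2 = (V_1 - V_2)/R2 = (0 - 12.63)/30000 = -0.0004211 A
  Magnitude: I_R2 = 0.0004211 A
Part 3:
  I_R3 = (V_0 - V_2)/R3 = (24 - 12.63)/27000 = 0.0004211 A
  P_R3 = I_R3² × R3 = (0.0004211)² × 27000 = 0.004787 W

Final answers:
1. V_2 = 12.63 V
2. I_R2 = 0.0004211 A
3. P_R3 = 0.004787 W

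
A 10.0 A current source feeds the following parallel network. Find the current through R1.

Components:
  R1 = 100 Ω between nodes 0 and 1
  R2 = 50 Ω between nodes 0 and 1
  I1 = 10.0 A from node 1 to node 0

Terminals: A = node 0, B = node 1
All resistors sit directly between nodes 0 and 1, so they are in parallel and share one voltage V; the full source current 10 A splits among them.
1/R_par = 1/100 + 1/50 = 0.03 S  =>  R_par = 33.33 Ω
V = I × R_par = 10 × 33.33 = 333.3 V
I_R1 = V/R1 = 333.3/100 = 3.333 A

Final answer: 3.333 A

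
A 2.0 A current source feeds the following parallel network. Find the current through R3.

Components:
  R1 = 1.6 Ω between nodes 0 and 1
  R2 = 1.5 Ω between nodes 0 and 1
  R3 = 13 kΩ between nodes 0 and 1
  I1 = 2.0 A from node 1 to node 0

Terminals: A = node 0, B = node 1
All resistors sit directly between nodes 0 and 1, so they are in parallel and share one voltage V; the full source current 2 A splits among them.
1/R_par = 1/1.6 + 1/1.5 + 1/13000 = 1.292 S  =>  R_par = 0.7741 Ω
V = I × R_par = 2 × 0.7741 = 1.548 V
I_R3 = V/R3 = 1.548/13000 = 0.0001191 A

Final answer: 0.0001191 A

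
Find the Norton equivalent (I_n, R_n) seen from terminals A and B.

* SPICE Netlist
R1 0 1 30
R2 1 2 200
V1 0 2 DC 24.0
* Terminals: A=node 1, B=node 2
Find the Thévenin equivalent first; then I_n = V_th/R_th and R_n = R_th.
Step 1 — V_th is the open-circuit voltage V_A - V_B (nothing connected across the terminals).
Nodal analysis, taking node 2 as the 0 V reference.
Source V1 fixes V_0 = 24 V.
KCL at each unknown node (sum of currents leaving = 0; resistances in Ω):
  Node 1: (V_1 - 24)/30 + (V_1 - 0)/200 = 0
Collecting terms: 0.03833 × V_1 = 0.8  =>  V_1 = 20.87 V
V_th = V_1 - V_2 = 20.87 - 0 = 20.87 V
Step 2 — R_th: zero the source — replace V1 by a short circuit (node 2 merges into node 0) — and find the resistance seen between A (node 1) and B (node 0).
Reduce the network between node 1 (A) and node 0 (B) by series/parallel combination:
  Rp1 = R1 ‖ R2 (parallel, both between nodes 0 and 1) = 1/(1/30 + 1/200) = 26.09 Ω
R_th = 26.09 Ω
I_n = V_th/R_th = 20.87/26.09 = 0.8 A, and R_n = R_th = 26.09 Ω

Final answer: I_n = 0.8 A, R_n = 26.09 Ω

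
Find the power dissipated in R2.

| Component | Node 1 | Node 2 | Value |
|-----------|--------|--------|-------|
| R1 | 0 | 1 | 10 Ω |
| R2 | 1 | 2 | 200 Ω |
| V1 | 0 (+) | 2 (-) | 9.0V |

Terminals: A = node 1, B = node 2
Nodal analysis, taking node 2 as the 0 V reference.
Source V1 fixes V_0 = 9 V.
KCL at each unknown node (sum of currents leaving = 0; resistances in Ω):
  Node 1: (V_1 - 9)/10 + (V_1 - 0)/200 = 0
Collecting terms: 0.105 × V_1 = 0.9  =>  V_1 = 8.571 V
I_R2 = (V_1 - V_2)/R2 = (8.571 - 0)/200 = 0.04286 A
P_R2 = I_R2² × R2 = (0.04286)² × 200 = 0.3673 W

Final answer: 0.3673 W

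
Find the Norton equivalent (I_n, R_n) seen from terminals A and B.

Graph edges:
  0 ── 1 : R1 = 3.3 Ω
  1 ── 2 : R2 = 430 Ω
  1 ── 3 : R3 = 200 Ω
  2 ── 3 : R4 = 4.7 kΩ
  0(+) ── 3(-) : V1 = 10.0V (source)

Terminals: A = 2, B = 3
Find the Thévenin equivalent first; then I_n = V_th/R_th and R_n = R_th.
Step 1 — V_th is the open-circuit voltage V_A - V_B (nothing connected across the terminals).
Nodal analysis, taking node 3 as the 0 V reference.
Source V1 fixes V_0 = 10 V.
KCL at each unknown node (sum of currents leaving = 0; resistances in Ω):
  Node 1: (V_1 - 10)/3.3 + (V_1 - V_2)/430 + (V_1 - 0)/200 = 0
  Node 2: (V_2 - V_1)/430 + (V_2 - 0)/4700 = 0
Collecting terms (coefficients in siemens):
  0.3104·V_1 - 0.002326·V_2 = 3.03
  0.002538·V_2 - 0.002326·V_1 = 0
Determinant D = (0.3104)(0.002538) - (-0.002326)(-0.002326) = 0.0007824
V_1 = [(3.03)(0.002538) - (-0.002326)(0)]/D = 9.831 V
V_2 = [(0.3104)(0) - (3.03)(-0.002326)]/D = 9.007 V
V_th = V_2 - V_3 = 9.007 - 0 = 9.007 V
Step 2 — R_th: zero the source — replace V1 by a short circuit (node 3 merges into node 0) — and find the resistance seen between A (node 2) and B (node 0).
Reduce the network between node 2 (A) and node 0 (B) by series/parallel combination:
  Rp1 = R1 ‖ R3 (parallel, both between nodes 0 and 1) = 1/(1/3.3 + 1/200) = 3.246 Ω
  Rs1 = R2 + Rp1 (series, joined only at node 1) = 430 + 3.246 = 433.2 Ω
  Rp2 = R4 ‖ Rs1 (parallel, both between nodes 0 and 2) = 1/(1/4700 + 1/433.2) = 396.7 Ω
R_th = 396.7 Ω
I_n = V_th/R_th = 9.007/396.7 = 0.02271 A, and R_n = R_th = 396.7 Ω

Final answer: I_n = 0.02271 A, R_n = 396.7 Ω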